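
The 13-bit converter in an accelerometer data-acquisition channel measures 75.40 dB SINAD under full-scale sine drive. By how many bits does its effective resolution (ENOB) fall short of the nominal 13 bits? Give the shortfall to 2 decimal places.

Effective bits = (75.40 − 1.76)/6.02 = 12.2326.
Shortfall = 13 − 12.2326 = 0.7674 bits.

0.77 bits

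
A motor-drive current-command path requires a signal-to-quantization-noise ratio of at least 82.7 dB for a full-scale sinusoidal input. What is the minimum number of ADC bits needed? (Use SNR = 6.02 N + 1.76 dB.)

6.02 N + 1.76 ≥ 82.7 gives N ≥ 13.445, so the minimum integer is 14.

14 bits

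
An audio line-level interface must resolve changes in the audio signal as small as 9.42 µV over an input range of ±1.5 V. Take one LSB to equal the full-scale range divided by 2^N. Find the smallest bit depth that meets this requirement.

Full-scale range = 1.5 V − (-1.5 V) = 3 V.
3 V / 9.42 µV = 318500. Since 2^18 = 262144 and 2^19 = 524288, N = 19.

19 bits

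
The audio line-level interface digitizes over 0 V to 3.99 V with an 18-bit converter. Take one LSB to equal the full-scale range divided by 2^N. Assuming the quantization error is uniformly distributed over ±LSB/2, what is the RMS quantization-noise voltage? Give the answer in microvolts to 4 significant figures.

4.394 µV

Range is 3.99 V.
LSB = 3.99 V / 2^18 = 15.2206 µV.
RMS of a uniform error over width LSB is LSB/√12 = 4.394 µV.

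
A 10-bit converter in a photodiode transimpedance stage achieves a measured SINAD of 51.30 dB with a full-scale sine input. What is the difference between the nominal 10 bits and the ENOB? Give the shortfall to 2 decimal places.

1.77 bits

ENOB = (SINAD − 1.76)/6.02 = (51.30 − 1.76)/6.02 = 8.2292 bits.
Shortfall = 10 − 8.2292 = 1.7708 bits.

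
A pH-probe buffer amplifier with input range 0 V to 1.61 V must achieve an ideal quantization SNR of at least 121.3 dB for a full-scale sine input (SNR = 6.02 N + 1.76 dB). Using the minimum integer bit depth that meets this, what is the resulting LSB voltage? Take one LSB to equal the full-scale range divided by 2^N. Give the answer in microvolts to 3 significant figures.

1.54 µV

Full-scale range = 1.61 V.
Required N = ⌈(121.3 − 1.76)/6.02⌉ = ⌈19.857⌉ = 20.
Step size = 1.61/1048576 V = 1.54 µV.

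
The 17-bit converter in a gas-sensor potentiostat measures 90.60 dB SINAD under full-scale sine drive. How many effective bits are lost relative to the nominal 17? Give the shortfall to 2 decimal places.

2.24 bits

ENOB = (SINAD − 1.76)/6.02 = (90.60 − 1.76)/6.02 = 14.7575 bits.
17 − 14.7575 = 2.24 bits below nominal.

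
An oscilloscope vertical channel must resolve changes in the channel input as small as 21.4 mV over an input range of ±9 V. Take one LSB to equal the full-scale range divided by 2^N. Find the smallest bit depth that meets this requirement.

10 bits

Span: 9 V − (-9 V) = 18 V.
18 V / 21.4 mV = 841.1. Since 2^9 = 512 and 2^10 = 1024, N = 10.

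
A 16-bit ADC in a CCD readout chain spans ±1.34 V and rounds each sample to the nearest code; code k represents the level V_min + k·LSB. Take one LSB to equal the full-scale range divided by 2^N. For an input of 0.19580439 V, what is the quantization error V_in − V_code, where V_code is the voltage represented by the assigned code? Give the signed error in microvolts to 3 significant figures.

+6.05 µV

Full-scale range = 1.34 V − (-1.34 V) = 2.68 V. LSB = 2.68 V / 2^16 ≈ 40.89 µV.
Position in LSBs: (0.19580439 − (-1.34)) × 65536/2.68 = 37556.1479; rounding gives k = 37556.
V_code = -1.34 + (37556/65536) × 2.68 = 0.19579833984 V.
e = 0.19580439 − (0.19579833984) = +6.05 µV.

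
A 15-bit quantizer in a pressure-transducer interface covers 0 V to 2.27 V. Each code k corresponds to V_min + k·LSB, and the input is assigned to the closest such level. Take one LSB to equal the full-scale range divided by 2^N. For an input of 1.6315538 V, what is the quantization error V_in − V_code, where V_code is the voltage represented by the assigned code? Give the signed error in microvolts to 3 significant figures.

V_FS = 2.27 V. LSB = 2.27 V / 2^15 ≈ 69.27 µV.
Position in LSBs: (1.6315538 − (0)) × 32768/2.27 = 23551.8744; rounding gives k = 23552.
Reconstructed level: 0 + 23552 × 2.27/32768 V = 1.6315625000 V.
Error = V_in − V_code = 1.6315538 − (1.6315625000) = −8.70 µV.

−8.70 µV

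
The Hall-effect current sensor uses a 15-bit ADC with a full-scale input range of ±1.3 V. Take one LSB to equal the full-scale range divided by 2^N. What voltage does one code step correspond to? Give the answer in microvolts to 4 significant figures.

79.35 µV

Range = 1.3 − (-1.3) = 2.6 V.
There are 2^15 = 32768 steps.
LSB = 2.6 V ÷ 2^15 = 2.6/32768 V = 79.35 µV.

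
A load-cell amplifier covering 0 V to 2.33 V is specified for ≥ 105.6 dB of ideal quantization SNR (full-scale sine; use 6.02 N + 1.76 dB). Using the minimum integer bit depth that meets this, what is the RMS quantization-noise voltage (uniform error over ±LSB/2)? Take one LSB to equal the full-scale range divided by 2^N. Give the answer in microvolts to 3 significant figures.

Span = 2.33 V.
N ≥ (105.6 − 1.76)/6.02 = 17.249 → N_min = 18.
LSB = 2.33 V / 2^18 = 8.8882 µV.
σ_q = LSB/√12 = 8.8882 µV/3.4641 = 2.57 µV.

2.57 µV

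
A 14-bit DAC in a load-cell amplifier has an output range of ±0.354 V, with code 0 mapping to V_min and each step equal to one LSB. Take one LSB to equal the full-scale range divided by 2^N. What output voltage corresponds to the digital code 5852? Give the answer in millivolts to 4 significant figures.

-101.1 mV

Range = 0.354 − (-0.354) = 0.708 V. LSB = 0.708 V / 2^14.
V_out = -0.354 + 5852 × (0.708/16384) V
      = -0.354 V + 0.252882 V = -0.101118 V.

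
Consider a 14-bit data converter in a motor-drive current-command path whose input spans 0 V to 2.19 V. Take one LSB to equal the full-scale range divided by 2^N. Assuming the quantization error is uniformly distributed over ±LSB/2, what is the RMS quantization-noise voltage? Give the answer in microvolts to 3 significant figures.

38.6 µV

V_FS = 2.19 V.
LSB = 2.19 V / 2^14 = 133.67 µV.
σ_q = LSB/√12 = 133.67 µV/3.4641 = 38.6 µV.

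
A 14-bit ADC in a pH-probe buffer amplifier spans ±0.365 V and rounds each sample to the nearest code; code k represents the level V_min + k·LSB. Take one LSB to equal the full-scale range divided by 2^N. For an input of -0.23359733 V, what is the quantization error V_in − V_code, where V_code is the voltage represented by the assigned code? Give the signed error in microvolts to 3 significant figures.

Full-scale range = 0.365 V − (-0.365 V) = 0.73 V. LSB = 0.73 V / 2^14 ≈ 44.56 µV.
Position in LSBs: (-0.23359733 − (-0.365)) × 16384/0.73 = 2949.1799; rounding gives k = 2949.
V_code = -0.365 + (2949/16384) × 0.73 = -0.23360534668 V.
e = -0.23359733 − (-0.23360534668) = +8.02 µV.

+8.02 µV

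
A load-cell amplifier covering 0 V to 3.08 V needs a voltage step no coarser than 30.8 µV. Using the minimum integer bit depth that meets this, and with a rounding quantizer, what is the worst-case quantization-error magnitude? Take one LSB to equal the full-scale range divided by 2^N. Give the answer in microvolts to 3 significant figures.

11.7 µV

Range is 3.08 V.
Required number of levels: 3.08/30.8 µV = 100000; smallest N with 2^N ≥ that is 17.
LSB = 3.08 V ÷ 2^17 = 3.08/131072 V = 23.499 µV.
Half an LSB is 11.7 µV.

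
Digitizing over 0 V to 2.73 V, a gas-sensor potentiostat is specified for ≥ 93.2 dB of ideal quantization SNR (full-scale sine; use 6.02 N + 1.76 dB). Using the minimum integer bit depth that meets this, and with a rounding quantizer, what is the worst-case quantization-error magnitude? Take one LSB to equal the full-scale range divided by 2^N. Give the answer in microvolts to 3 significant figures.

20.8 µV

Span = 2.73 V.
6.02 N + 1.76 ≥ 93.2 gives N ≥ 15.189, so the minimum integer is 16.
LSB = 2.73 V ÷ 2^16 = 2.73/65536 V = 41.656 µV.
Half an LSB is 20.8 µV.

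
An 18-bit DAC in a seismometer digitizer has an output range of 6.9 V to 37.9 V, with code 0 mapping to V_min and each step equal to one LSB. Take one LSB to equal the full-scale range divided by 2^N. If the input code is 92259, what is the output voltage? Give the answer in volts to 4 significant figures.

17.81 V

Span: 37.9 V − (6.9 V) = 31 V. LSB = 31 V / 2^18.
Output = V_min + (92259/262144) × range = 6.9 + 0.351940 × 31 V
      = 6.9 V + 10.9101 V = 17.8101 V.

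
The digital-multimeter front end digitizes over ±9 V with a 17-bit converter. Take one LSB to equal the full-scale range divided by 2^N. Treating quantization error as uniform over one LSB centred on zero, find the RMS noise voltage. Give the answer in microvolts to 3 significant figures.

Range = 9 − (-9) = 18 V.
LSB = 18 V ÷ 2^17 = 18/131072 V = 137.33 µV.
RMS of a uniform error over width LSB is LSB/√12 = 39.6 µV.

39.6 µV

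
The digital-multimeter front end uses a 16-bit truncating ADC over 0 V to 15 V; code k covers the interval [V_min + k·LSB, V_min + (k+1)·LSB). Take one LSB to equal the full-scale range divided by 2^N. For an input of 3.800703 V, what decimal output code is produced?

16605

Span = 15 V. LSB = 15 V / 2^16 ≈ 228.9 µV.
code = ⌊(V_in − V_min)/LSB⌋ = ⌊(V_in − V_min) × 2^16 / range⌋
     = ⌊(3.800703 − (0)) × 65536 / 15⌋ = ⌊3.800703 × 65536/15⌋
     = ⌊16605.525⌋ = 16605.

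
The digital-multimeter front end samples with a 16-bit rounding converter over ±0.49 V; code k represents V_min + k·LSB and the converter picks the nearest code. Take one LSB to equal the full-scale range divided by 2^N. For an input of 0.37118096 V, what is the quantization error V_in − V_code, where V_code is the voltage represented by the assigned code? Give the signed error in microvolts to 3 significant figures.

Range = 0.49 − (-0.49) = 0.98 V. LSB = 0.98 V / 2^16 ≈ 14.95 µV.
Position in LSBs: (0.37118096 − (-0.49)) × 65536/0.98 = 57590.1586; rounding gives k = 57590.
Reconstructed level: -0.49 + 57590 × 0.98/65536 V = 0.37117858887 V.
Error = V_in − V_code = 0.37118096 − (0.37117858887) = +2.37 µV.

+2.37 µV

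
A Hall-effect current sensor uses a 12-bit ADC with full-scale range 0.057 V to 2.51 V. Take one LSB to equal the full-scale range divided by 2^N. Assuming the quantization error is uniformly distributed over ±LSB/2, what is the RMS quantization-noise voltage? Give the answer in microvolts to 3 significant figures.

173 µV

Full-scale range = 2.51 V − (0.057 V) = 2.453 V.
One LSB is 2.453 V / 4096 = 0.59888 mV.
σ_q = LSB/√12 = 0.59888 mV/3.4641 = 173 µV.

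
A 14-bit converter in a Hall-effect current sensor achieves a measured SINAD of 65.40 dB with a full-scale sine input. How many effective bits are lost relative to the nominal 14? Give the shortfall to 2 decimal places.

N_eff = (65.40 − 1.76)/6.02 = 10.5714 bits.
14 − 10.5714 = 3.43 bits below nominal.

3.43 bits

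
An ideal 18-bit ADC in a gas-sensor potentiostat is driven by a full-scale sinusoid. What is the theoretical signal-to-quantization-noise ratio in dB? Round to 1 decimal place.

For an ideal N-bit converter with full-scale sine input, SNR = 6.02 N + 1.76 dB. SNR = 6.02 × 18 + 1.76 = 108.36 + 1.76 = 110.12 dB.

110.1 dB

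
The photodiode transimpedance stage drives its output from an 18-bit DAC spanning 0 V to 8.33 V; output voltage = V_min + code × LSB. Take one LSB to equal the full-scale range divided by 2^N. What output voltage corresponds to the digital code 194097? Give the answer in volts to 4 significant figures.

Span = 8.33 V. LSB = 8.33 V / 2^18.
V_out = 0 + 194097 × (8.33/262144) V
      = 0 V + 6.16771 V = 6.16771 V.

6.168 V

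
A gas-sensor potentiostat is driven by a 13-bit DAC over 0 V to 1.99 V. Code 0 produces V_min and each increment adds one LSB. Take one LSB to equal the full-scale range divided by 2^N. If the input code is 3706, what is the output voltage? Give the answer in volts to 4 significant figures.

Full-scale range = 1.99 V. LSB = 1.99 V / 2^13.
V_out = 0 + 3706 × (1.99/8192) V
      = 0 V + 0.900261 V = 0.900261 V.

0.9003 V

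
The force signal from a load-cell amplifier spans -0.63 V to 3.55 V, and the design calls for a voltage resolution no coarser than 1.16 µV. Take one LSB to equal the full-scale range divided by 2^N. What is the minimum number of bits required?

Range = 3.55 − (-0.63) = 4.18 V.
4.18 V / 1.16 µV = 3.603e6. Since 2^21 = 2097152 and 2^22 = 4194304, N = 22.

22 bits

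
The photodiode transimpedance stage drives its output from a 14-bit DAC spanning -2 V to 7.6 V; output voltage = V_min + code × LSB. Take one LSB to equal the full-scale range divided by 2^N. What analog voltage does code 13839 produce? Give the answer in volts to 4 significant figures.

Span: 7.6 V − (-2 V) = 9.6 V. LSB = 9.6 V / 2^14.
V_out = -2 + 13839 × (9.6/16384) V
      = -2 + 8.10879 = 6.10879 V.

6.109 V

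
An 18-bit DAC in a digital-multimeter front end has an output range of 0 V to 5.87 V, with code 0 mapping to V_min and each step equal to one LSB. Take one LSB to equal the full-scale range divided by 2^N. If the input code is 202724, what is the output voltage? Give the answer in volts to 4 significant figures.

4.539 V

V_FS = 5.87 V. LSB = 5.87 V / 2^18.
Output = V_min + (202724/262144) × range = 0 + 0.773331 × 5.87 V
      = 0 V + 4.53945 V = 4.53945 V.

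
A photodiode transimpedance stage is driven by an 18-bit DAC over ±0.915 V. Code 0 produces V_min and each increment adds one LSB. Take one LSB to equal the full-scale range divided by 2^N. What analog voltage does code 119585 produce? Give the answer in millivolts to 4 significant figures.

Full-scale range = 0.915 V − (-0.915 V) = 1.83 V. LSB = 1.83 V / 2^18.
Output = V_min + (119585/262144) × range = -0.915 + 0.456181 × 1.83 V
      = -0.915 + 0.834810 = -0.0801896 V.

-80.19 mV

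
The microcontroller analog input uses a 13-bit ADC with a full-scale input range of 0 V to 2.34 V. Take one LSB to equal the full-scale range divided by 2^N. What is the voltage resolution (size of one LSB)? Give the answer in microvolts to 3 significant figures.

V_FS = 2.34 V.
Number of codes = 2^13 = 8192.
Step size = 2.34/8192 V = 286 µV.

286 µV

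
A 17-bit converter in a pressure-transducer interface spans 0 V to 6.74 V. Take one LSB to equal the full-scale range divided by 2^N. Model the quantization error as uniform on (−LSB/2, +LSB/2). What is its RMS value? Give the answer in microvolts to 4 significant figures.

14.84 µV

Span = 6.74 V.
One LSB is 6.74 V / 131072 = 51.4221 µV.
σ_q = LSB/√12 = 51.4221 µV/3.4641 = 14.84 µV.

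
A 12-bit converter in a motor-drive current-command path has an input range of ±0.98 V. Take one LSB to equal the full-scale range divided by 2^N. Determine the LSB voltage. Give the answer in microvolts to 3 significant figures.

479 µV

Span: 0.98 V − (-0.98 V) = 1.96 V.
There are 2^12 = 4096 steps.
LSB = 1.96 V / 2^12 = 479 µV.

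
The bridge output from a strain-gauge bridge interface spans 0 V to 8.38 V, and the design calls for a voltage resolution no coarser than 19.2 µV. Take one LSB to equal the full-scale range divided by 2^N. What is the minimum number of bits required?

Range is 8.38 V.
Required number of levels: 8.38/19.2 µV = 436460; smallest N with 2^N ≥ that is 19.

19 bits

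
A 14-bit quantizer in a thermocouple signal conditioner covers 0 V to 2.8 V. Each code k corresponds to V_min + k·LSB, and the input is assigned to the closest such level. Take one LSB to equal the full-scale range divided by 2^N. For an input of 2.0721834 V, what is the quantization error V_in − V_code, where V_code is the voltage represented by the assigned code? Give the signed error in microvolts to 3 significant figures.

+39.8 µV

V_FS = 2.8 V. LSB = 2.8 V / 2^14 ≈ 170.9 µV.
(2.0721834 − (0)) / LSB = 2.0721834 × 16384/2.8 = 12125.2332. Nearest integer: k = 12125.
V_code = 0 + (12125/16384) × 2.8 = 2.0721435547 V.
V_in − V_code = 2.0721834 − (2.0721435547) = +39.8 µV.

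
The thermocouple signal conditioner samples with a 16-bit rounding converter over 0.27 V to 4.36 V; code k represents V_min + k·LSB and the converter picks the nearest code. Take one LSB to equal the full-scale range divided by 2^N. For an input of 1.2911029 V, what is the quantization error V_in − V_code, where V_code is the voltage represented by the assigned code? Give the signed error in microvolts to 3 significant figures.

Full-scale range = 4.36 V − (0.27 V) = 4.09 V. LSB = 4.09 V / 2^16 ≈ 62.41 µV.
(1.2911029 − (0.27)) / LSB = 1.0211029 × 65536/4.09 = 16361.6136. Nearest integer: k = 16362.
Reconstructed level: 0.27 + 16362 × 4.09/65536 V = 1.2911270142 V.
V_in − V_code = 1.2911029 − (1.2911270142) = −24.1 µV.

−24.1 µV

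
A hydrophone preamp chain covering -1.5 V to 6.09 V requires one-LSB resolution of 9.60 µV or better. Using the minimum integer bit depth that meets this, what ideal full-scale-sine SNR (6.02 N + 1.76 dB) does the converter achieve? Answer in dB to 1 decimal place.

Full-scale range = 6.09 V − (-1.5 V) = 7.59 V.
Need 2^N ≥ 7.59 V / 9.60 µV = 790600 → N_min = 20.
6.02(20) + 1.76 = 122.16 dB.

122.2 dB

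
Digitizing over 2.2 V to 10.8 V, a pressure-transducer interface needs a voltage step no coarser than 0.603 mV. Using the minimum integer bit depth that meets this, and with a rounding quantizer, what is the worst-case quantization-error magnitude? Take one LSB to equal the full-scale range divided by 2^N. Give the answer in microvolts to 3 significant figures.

262 µV

Span: 10.8 V − (2.2 V) = 8.6 V.
Required number of levels: 8.6/0.603 mV = 14262; smallest N with 2^N ≥ that is 14.
LSB = 8.6 V / 2^14 = 0.52490 mV.
Half an LSB is 262 µV.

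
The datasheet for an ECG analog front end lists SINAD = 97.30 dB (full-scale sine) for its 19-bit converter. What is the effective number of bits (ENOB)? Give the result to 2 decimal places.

ENOB = (97.30 − 1.76)/6.02 = 15.8704 bits.

15.87 bits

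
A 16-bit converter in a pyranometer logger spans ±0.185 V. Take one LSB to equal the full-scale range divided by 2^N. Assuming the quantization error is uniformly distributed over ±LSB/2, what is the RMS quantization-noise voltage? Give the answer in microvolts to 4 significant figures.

Span: 0.185 V − (-0.185 V) = 0.37 V.
LSB = 0.37 V / 2^16 = 5.64575 µV.
V_rms = LSB/√12 = 5.64575 µV / √12 = 1.630 µV.

1.630 µV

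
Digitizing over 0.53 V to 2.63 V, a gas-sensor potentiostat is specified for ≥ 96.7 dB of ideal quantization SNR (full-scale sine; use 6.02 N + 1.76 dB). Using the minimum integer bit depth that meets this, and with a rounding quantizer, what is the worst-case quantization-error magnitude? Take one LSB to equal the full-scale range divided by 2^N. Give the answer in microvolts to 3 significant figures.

16.0 µV

The full-scale span is 2.63 − (0.53) = 2.1 V.
6.02 N + 1.76 ≥ 96.7 gives N ≥ 15.771, so the minimum integer is 16.
One LSB is 2.1 V / 65536 = 32.043 µV.
|e|_max = LSB/2 = 16.0 µV.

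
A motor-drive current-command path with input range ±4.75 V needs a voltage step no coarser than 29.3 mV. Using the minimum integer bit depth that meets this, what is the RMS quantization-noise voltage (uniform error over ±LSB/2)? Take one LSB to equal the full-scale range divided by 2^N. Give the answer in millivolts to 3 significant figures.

The full-scale span is 4.75 − (-4.75) = 9.5 V.
Need 2^N ≥ 9.5 V / 29.3 mV = 324.2 → N_min = 9.
LSB = 9.5 V ÷ 2^9 = 9.5/512 V = 18.555 mV.
σ_q = LSB/√12 = 18.555 mV/3.4641 = 5.36 mV.

5.36 mV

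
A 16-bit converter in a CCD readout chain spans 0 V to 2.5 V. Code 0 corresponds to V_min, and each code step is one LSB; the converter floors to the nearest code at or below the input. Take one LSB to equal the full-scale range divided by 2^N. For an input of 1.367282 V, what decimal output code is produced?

35842

Full-scale range = 2.5 V. LSB = 2.5 V / 2^16 ≈ 38.15 µV.
code = ⌊(V_in − V_min)/LSB⌋ = ⌊(V_in − V_min) × 2^16 / range⌋
     = ⌊(1.367282 − (0)) × 65536 / 2.5⌋ = ⌊1.367282 × 65536/2.5⌋
     = ⌊35842.477⌋ = 35842.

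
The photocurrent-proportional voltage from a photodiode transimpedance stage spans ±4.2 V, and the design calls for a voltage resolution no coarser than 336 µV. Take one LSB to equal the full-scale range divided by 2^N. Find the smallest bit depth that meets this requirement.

Span: 4.2 V − (-4.2 V) = 8.4 V.
8.4 V / 336 µV = 25000. Since 2^14 = 16384 and 2^15 = 32768, N = 15.

15 bits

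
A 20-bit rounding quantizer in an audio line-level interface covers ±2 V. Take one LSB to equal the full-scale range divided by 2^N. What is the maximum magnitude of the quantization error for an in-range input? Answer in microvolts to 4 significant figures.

Span: 2 V − (-2 V) = 4 V.
LSB = 4 V ÷ 2^20 = 4/1048576 V = 3.81470 µV.
A rounding quantizer has |error| ≤ LSB/2 = 1.907 µV.

1.907 µV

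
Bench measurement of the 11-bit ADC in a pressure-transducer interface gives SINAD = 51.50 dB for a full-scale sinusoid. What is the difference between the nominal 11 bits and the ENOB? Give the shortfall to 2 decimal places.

N_eff = (51.50 − 1.76)/6.02 = 8.2625 bits.
Shortfall = 11 − 8.2625 = 2.7375 bits.

2.74 bits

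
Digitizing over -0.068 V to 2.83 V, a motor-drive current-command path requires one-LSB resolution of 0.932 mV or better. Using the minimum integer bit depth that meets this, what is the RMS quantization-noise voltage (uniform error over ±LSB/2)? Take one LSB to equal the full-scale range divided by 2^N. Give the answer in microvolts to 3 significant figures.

204 µV

Span: 2.83 V − (-0.068 V) = 2.898 V.
Need 2^N ≥ 2.898 V / 0.932 mV = 3109 → N_min = 12.
LSB = 2.898 V ÷ 2^12 = 2.898/4096 V = 0.70752 mV.
V_rms = LSB/√12 = 204 µV.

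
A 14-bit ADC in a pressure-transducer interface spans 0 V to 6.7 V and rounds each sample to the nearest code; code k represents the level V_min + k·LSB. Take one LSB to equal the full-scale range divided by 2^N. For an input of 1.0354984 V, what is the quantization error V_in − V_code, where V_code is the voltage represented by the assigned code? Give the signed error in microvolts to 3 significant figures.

+73.6 µV

Span = 6.7 V. LSB = 6.7 V / 2^14 ≈ 408.9 µV.
(V_in − V_min)/LSB = (1.0354984 − (0)) × 16384/6.7 = 2532.1800 → nearest code k = 2532.
Reconstructed level: 0 + 2532 × 6.7/16384 V = 1.0354248047 V.
V_in − V_code = 1.0354984 − (1.0354248047) = +73.6 µV.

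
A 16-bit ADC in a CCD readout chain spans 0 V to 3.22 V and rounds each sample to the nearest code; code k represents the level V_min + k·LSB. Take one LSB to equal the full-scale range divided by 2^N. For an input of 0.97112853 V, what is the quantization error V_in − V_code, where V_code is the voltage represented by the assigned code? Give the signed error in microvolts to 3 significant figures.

+8.84 µV

Span = 3.22 V. LSB = 3.22 V / 2^16 ≈ 49.13 µV.
Position in LSBs: (0.97112853 − (0)) × 65536/3.22 = 19765.1799; rounding gives k = 19765.
Reconstructed level: 0 + 19765 × 3.22/65536 V = 0.97111968994 V.
e = 0.97112853 − (0.97111968994) = +8.84 µV.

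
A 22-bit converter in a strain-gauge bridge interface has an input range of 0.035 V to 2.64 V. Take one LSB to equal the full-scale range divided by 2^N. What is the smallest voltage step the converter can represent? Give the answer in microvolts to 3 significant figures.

Full-scale range = 2.64 V − (0.035 V) = 2.605 V.
There are 2^22 = 4194304 steps.
Step size = 2.605/4194304 V = 0.621 µV.

0.621 µV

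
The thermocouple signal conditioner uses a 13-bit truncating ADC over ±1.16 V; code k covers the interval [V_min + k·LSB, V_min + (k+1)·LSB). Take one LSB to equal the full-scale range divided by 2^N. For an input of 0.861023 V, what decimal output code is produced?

7136

Range = 1.16 − (-1.16) = 2.32 V. LSB = 2.32 V / 2^13 ≈ 283.2 µV.
(V_in − V_min) × 2^13/range = (0.861023 − (-1.16)) × 8192/2.32 = 7136.302.
Floor → code = 7136.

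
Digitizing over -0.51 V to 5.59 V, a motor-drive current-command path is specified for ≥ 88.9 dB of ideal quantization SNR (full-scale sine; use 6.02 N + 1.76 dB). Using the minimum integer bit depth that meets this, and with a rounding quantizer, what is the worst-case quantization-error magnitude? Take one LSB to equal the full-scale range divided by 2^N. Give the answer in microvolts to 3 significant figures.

93.1 µV

Full-scale range = 5.59 V − (-0.51 V) = 6.1 V.
N ≥ (88.9 − 1.76)/6.02 = 14.475 → N_min = 15.
One LSB is 6.1 V / 32768 = 186.16 µV.
Max error for round-to-nearest is LSB/2 = 93.1 µV.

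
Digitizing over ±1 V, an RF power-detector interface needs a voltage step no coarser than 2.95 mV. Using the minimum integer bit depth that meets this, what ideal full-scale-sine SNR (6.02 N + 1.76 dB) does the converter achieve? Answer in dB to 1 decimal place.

Full-scale range = 1 V − (-1 V) = 2 V.
2 V / 2.95 mV = 678.0. Since 2^9 = 512 and 2^10 = 1024, N = 10.
6.02(10) + 1.76 = 61.96 dB.

62.0 dB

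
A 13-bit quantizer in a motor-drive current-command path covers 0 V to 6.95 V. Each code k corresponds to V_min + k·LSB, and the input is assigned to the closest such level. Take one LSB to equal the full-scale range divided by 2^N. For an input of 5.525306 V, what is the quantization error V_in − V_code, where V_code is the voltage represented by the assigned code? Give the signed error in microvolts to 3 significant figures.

−249 µV

Full-scale range = 6.95 V. LSB = 6.95 V / 2^13 ≈ 0.8484 mV.
Position in LSBs: (5.525306 − (0)) × 8192/6.95 = 6512.7060; rounding gives k = 6513.
V_code = 0 + (6513/8192) × 6.95 = 5.525555420 V.
Error = V_in − V_code = 5.525306 − (5.525555420) = −249 µV.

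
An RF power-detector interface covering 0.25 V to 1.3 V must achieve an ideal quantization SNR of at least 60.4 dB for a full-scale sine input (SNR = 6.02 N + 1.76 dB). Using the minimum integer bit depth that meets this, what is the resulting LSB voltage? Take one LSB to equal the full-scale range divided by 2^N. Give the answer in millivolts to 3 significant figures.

Full-scale range = 1.3 V − (0.25 V) = 1.05 V.
6.02 N + 1.76 ≥ 60.4 gives N ≥ 9.741, so the minimum integer is 10.
LSB = 1.05 V / 2^10 = 1.03 mV.

1.03 mV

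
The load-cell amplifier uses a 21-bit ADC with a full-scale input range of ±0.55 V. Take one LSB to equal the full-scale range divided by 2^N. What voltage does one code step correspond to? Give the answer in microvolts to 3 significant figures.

0.525 µV

Span: 0.55 V − (-0.55 V) = 1.1 V.
There are 2^21 = 2097152 steps.
LSB = 1.1 V ÷ 2^21 = 1.1/2097152 V = 0.525 µV.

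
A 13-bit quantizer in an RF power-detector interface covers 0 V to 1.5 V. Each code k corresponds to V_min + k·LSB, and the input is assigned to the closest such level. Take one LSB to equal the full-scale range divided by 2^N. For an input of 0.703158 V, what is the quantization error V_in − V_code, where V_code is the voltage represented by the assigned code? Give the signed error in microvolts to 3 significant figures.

+33.0 µV

Span = 1.5 V. LSB = 1.5 V / 2^13 ≈ 183.1 µV.
Position in LSBs: (0.703158 − (0)) × 8192/1.5 = 3840.1802; rounding gives k = 3840.
V_code = 0 + (3840/8192) × 1.5 = 0.7031250000 V.
V_in − V_code = 0.703158 − (0.7031250000) = +33.0 µV.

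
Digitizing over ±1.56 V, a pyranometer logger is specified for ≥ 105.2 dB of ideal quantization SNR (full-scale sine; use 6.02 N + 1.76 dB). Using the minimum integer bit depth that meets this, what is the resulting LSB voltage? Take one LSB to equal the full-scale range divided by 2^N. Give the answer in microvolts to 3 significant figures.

The full-scale span is 1.56 − (-1.56) = 3.12 V.
Required N = ⌈(105.2 − 1.76)/6.02⌉ = ⌈17.183⌉ = 18.
LSB = 3.12 V / 2^18 = 11.9 µV.

11.9 µV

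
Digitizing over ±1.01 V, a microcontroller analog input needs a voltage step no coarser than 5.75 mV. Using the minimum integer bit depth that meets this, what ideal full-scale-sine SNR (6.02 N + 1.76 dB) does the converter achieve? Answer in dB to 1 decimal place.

55.9 dB

Range = 1.01 − (-1.01) = 2.02 V.
2.02 V / 5.75 mV = 351.3. Since 2^8 = 256 and 2^9 = 512, N = 9.
SNR = 6.02 × 9 + 1.76 = 55.94 dB.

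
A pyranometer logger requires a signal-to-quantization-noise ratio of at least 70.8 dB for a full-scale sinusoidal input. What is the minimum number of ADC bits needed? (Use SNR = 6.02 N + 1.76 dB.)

Solving 6.02 N ≥ 70.8 − 1.76: N ≥ 11.468. Round up → N = 12.

12 bits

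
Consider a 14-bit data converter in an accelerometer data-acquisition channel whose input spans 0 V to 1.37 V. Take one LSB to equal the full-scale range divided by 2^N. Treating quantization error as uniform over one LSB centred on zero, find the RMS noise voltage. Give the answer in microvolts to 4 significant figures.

24.14 µV

Span = 1.37 V.
One LSB is 1.37 V / 16384 = 83.6182 µV.
V_rms = LSB/√12 = 83.6182 µV / √12 = 24.14 µV.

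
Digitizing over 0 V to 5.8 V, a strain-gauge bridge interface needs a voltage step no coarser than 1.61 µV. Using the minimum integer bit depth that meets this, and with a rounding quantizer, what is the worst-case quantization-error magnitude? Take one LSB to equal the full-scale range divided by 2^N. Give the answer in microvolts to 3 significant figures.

Span = 5.8 V.
5.8 V / 1.61 µV = 3.602e6. Since 2^21 = 2097152 and 2^22 = 4194304, N = 22.
LSB = 5.8 V / 2^22 = 1.3828 µV.
|e|_max = LSB/2 = 0.691 µV.

0.691 µV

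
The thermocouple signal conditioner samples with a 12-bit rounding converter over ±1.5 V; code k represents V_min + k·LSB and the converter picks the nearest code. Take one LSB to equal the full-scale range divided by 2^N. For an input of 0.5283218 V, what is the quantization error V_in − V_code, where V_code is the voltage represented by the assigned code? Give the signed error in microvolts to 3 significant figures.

Range = 1.5 − (-1.5) = 3 V. LSB = 3 V / 2^12 ≈ 0.7324 mV.
(V_in − V_min)/LSB = (0.5283218 − (-1.5)) × 4096/3 = 2769.3354 → nearest code k = 2769.
V_code = -1.5 + (2769/4096) × 3 = 0.5280761719 V.
e = 0.5283218 − (0.5280761719) = +246 µV.

+246 µV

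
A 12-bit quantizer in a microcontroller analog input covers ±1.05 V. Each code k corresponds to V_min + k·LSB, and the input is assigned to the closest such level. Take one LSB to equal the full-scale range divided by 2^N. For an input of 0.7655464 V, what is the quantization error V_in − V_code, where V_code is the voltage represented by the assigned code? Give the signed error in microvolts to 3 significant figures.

+92.3 µV

Full-scale range = 1.05 V − (-1.05 V) = 2.1 V. LSB = 2.1 V / 2^12 ≈ 0.5127 mV.
Position in LSBs: (0.7655464 − (-1.05)) × 4096/2.1 = 3541.1800; rounding gives k = 3541.
Reconstructed level: -1.05 + 3541 × 2.1/4096 V = 0.7654541016 V.
e = 0.7655464 − (0.7654541016) = +92.3 µV.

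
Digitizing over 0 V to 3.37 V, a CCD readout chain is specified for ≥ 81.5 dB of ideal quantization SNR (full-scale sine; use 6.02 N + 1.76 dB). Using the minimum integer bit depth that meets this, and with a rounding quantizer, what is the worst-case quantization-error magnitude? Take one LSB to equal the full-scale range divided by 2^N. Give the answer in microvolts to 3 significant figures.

Range is 3.37 V.
Solving 6.02 N ≥ 81.5 − 1.76: N ≥ 13.246. Round up → N = 14.
Step size = 3.37/16384 V = 205.69 µV.
|e|_max = LSB/2 = 103 µV.

103 µV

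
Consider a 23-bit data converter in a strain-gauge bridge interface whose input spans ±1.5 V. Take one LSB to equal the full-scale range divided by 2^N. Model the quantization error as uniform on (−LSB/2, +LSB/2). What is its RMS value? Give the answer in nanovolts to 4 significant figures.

103.2 nV

Range = 1.5 − (-1.5) = 3 V.
LSB = 3 V ÷ 2^23 = 3/8388608 V = 357.628 nV.
For a uniform distribution on [−LSB/2, +LSB/2], V_rms = LSB/√12 = 357.628 nV/3.4641 = 103.2 nV.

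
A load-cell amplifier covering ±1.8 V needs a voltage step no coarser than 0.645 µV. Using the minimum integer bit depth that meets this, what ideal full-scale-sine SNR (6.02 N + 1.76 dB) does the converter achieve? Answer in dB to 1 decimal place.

140.2 dB

Full-scale range = 1.8 V − (-1.8 V) = 3.6 V.
Need 2^N ≥ 3.6 V / 0.645 µV = 5.581e6 → N_min = 23.
6.02(23) + 1.76 = 140.22 dB.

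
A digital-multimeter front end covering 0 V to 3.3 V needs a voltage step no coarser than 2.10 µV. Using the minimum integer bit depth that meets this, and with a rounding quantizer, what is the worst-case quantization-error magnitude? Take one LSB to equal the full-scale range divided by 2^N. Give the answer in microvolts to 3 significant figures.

Range is 3.3 V.
Required number of levels: 3.3/2.10 µV = 1.5714e6; smallest N with 2^N ≥ that is 21.
Step size = 3.3/2097152 V = 1.5736 µV.
|e|_max = LSB/2 = 0.787 µV.

0.787 µV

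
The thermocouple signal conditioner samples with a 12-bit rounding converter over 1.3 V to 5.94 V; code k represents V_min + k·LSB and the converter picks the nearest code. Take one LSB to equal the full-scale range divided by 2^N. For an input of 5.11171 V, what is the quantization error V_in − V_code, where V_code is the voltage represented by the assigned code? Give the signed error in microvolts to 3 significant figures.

−204 µV

The full-scale span is 5.94 − (1.3) = 4.64 V. LSB = 4.64 V / 2^12 ≈ 1.133 mV.
(V_in − V_min)/LSB = (5.11171 − (1.3)) × 4096/4.64 = 3364.8199 → nearest code k = 3365.
Reconstructed level: 1.3 + 3365 × 4.64/4096 V = 5.111914063 V.
e = 5.11171 − (5.111914063) = −204 µV.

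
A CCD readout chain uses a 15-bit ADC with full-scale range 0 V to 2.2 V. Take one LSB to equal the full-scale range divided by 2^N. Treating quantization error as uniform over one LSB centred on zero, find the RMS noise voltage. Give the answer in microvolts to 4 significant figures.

Full-scale range = 2.2 V.
LSB = 2.2 V / 2^15 = 67.1387 µV.
σ_q = LSB/√12 = 67.1387 µV/3.4641 = 19.38 µV.

19.38 µV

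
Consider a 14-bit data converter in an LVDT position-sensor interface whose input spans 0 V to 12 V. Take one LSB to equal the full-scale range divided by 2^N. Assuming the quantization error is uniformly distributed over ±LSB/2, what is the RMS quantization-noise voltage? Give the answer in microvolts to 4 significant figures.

Range is 12 V.
Step size = 12/16384 V = 0.732422 mV.
σ_q = LSB/√12 = 0.732422 mV/3.4641 = 211.4 µV.

211.4 µV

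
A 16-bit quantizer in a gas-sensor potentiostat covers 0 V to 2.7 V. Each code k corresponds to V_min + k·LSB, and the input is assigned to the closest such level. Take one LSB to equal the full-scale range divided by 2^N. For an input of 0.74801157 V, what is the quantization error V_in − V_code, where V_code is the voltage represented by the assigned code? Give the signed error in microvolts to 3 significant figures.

V_FS = 2.7 V. LSB = 2.7 V / 2^16 ≈ 41.20 µV.
(V_in − V_min)/LSB = (0.74801157 − (0)) × 65536/2.7 = 18156.1801 → nearest code k = 18156.
V_code = V_min + k × range/2^16 = 0 + 18156 × 2.7/65536 = 0.74800415039 V.
Error = V_in − V_code = 0.74801157 − (0.74800415039) = +7.42 µV.

+7.42 µV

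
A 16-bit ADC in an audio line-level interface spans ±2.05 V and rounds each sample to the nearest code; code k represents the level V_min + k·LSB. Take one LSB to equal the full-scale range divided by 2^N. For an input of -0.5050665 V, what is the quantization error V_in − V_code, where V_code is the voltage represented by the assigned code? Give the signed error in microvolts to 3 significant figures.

Span: 2.05 V − (-2.05 V) = 4.1 V. LSB = 4.1 V / 2^16 ≈ 62.56 µV.
(V_in − V_min)/LSB = (-0.5050665 − (-2.05)) × 65536/4.1 = 24694.8200 → nearest code k = 24695.
V_code = V_min + k × range/2^16 = -2.05 + 24695 × 4.1/65536 = -0.50505523682 V.
V_in − V_code = -0.5050665 − (-0.50505523682) = −11.3 µV.

−11.3 µV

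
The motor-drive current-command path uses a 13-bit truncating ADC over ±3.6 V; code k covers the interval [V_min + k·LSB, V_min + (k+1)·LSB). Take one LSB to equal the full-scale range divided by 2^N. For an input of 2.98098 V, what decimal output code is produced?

7487

Full-scale range = 3.6 V − (-3.6 V) = 7.2 V. LSB = 7.2 V / 2^13 ≈ 0.8789 mV.
(V_in − V_min) × 2^13/range = (2.98098 − (-3.6)) × 8192/7.2 = 7487.693.
Floor → code = 7487.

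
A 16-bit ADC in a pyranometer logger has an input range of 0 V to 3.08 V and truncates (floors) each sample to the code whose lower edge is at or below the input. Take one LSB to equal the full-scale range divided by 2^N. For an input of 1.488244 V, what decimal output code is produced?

31666

Range is 3.08 V. LSB = 3.08 V / 2^16 ≈ 47.00 µV.
(V_in − V_min) × 2^16/range = (1.488244 − (0)) × 65536/3.08 = 31666.740.
Floor → code = 31666.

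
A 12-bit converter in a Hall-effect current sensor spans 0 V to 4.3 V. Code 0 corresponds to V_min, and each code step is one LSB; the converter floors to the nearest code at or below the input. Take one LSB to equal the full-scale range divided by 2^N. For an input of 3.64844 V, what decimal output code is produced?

Range is 4.3 V. LSB = 4.3 V / 2^12 ≈ 1.050 mV.
(V_in − V_min) × 2^12/range = (3.64844 − (0)) × 4096/4.3 = 3475.351.
Floor → code = 3475.

3475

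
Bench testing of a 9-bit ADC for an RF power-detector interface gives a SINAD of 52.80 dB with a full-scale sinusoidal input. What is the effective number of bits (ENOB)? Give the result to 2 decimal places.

Inverting SNR = 6.02 N + 1.76: N_eff = (52.80 − 1.76)/6.02 = 8.4784.

8.48 bits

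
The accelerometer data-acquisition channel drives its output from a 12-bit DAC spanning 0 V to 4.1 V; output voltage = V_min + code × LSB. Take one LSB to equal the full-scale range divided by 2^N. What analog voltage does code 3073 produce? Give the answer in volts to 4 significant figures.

3.076 V

Span = 4.1 V. LSB = 4.1 V / 2^12.
V_out = V_min + code × LSB = 0 V + 3073 × 4.1 V / 4096
      = 0 + 3.07600 = 3.07600 V.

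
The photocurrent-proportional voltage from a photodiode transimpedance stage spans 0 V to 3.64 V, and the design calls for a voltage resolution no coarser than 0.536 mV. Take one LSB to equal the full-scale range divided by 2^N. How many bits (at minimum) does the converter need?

13 bits

Span = 3.64 V.
Required number of levels: 3.64/0.536 mV = 6791.0; smallest N with 2^N ≥ that is 13.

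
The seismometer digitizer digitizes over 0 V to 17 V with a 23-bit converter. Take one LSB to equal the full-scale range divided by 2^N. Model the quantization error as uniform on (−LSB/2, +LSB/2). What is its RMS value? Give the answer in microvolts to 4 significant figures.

Full-scale range = 17 V.
LSB = 17 V / 2^23 = 2.02656 µV.
σ_q = LSB/√12 = 2.02656 µV/3.4641 = 0.5850 µV.

0.5850 µV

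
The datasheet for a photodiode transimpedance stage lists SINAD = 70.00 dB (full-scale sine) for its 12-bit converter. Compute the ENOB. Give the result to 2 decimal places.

11.34 bits

ENOB = (SINAD − 1.76) / 6.02 = (70.00 − 1.76) / 6.02 = 68.24 / 6.02 = 11.3355.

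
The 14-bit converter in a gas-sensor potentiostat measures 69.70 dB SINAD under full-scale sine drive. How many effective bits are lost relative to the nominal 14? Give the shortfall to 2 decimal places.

2.71 bits

ENOB = (SINAD − 1.76)/6.02 = (69.70 − 1.76)/6.02 = 11.2857 bits.
14 − 11.2857 = 2.71 bits below nominal.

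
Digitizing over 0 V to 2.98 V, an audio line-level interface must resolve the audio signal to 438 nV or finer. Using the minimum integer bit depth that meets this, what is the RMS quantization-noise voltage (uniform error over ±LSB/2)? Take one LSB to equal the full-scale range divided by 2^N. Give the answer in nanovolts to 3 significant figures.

V_FS = 2.98 V.
Levels needed ≥ 2.98/438 nV = 6.804e6. 2^23 = 8388608 suffices, so N_min = 23.
LSB = 2.98 V / 2^23 = 355.24 nV.
σ_q = LSB/√12 = 355.24 nV/3.4641 = 103 nV.

103 nV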